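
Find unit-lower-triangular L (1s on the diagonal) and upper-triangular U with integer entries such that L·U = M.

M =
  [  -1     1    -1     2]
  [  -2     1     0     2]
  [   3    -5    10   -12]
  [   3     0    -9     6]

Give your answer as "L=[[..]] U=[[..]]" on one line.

  R1 -= 2·R0 → [0,-1,2,-2]
  R2 -= -3·R0 → [0,-2,7,-6]
  R3 -= -3·R0 → [0,3,-12,12]
  R2 -= 2·R1 → [0,0,3,-2]
  R3 -= -3·R1 → [0,0,-6,6]
  R3 -= -2·R2 → [0,0,0,2]

L=[[1,0,0,0],[2,1,0,0],[-3,2,1,0],[-3,-3,-2,1]] U=[[-1,1,-1,2],[0,-1,2,-2],[0,0,3,-2],[0,0,0,2]]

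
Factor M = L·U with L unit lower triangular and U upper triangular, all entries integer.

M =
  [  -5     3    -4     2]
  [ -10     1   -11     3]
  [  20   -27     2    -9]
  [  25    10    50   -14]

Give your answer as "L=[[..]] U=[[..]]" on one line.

L=[[1,0,0,0],[2,1,0,0],[-4,3,1,0],[-5,-5,-3,1]] U=[[-5,3,-4,2],[0,-5,-3,-1],[0,0,-5,2],[0,0,0,-3]]

  R1 -= 2·R0 → [0,-5,-3,-1]
  R2 -= -4·R0 → [0,-15,-14,-1]
  R3 -= -5·R0 → [0,25,30,-4]
  R2 -= 3·R1 → [0,0,-5,2]
  R3 -= -5·R1 → [0,0,15,-9]
  R3 -= -3·R2 → [0,0,0,-3]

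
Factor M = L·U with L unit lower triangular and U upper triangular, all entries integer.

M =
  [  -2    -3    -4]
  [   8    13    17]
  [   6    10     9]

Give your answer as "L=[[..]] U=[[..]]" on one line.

  R1 -= -4·R0 → [0,1,1]
  R2 -= -3·R0 → [0,1,-3]
  R2 -= 1·R1 → [0,0,-4]

L=[[1,0,0],[-4,1,0],[-3,1,1]] U=[[-2,-3,-4],[0,1,1],[0,0,-4]]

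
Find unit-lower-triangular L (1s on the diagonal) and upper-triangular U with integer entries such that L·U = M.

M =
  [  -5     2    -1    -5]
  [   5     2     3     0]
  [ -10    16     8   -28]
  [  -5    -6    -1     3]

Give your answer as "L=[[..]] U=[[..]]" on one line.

L=[[1,0,0,0],[-1,1,0,0],[2,3,1,0],[1,-2,1,1]] U=[[-5,2,-1,-5],[0,4,2,-5],[0,0,4,-3],[0,0,0,1]]

  r1 -= -1·r0 → [0,4,2,-5]
  r2 -= 2·r0 → [0,12,10,-18]
  r3 -= 1·r0 → [0,-8,0,8]
  r2 -= 3·r1 → [0,0,4,-3]
  r3 -= -2·r1 → [0,0,4,-2]
  r3 -= 1·r2 → [0,0,0,1]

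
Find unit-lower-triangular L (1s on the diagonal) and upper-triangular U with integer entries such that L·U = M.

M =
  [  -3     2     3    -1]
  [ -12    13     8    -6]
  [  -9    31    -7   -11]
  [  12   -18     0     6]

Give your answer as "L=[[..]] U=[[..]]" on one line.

  R1 -= 4·R0 → [0,5,-4,-2]
  R2 -= 3·R0 → [0,25,-16,-8]
  R3 -= -4·R0 → [0,-10,12,2]
  R2 -= 5·R1 → [0,0,4,2]
  R3 -= -2·R1 → [0,0,4,-2]
  R3 -= 1·R2 → [0,0,0,-4]

L=[[1,0,0,0],[4,1,0,0],[3,5,1,0],[-4,-2,1,1]] U=[[-3,2,3,-1],[0,5,-4,-2],[0,0,4,2],[0,0,0,-4]]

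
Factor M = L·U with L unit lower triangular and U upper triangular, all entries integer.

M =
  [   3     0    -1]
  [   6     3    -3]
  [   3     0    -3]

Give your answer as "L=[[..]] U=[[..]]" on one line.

  row1 -= 2·row0 → [0,3,-1]
  row2 -= 1·row0 → [0,0,-2]
  row2 -= 0·row1 → [0,0,-2]

L=[[1,0,0],[2,1,0],[1,0,1]] U=[[3,0,-1],[0,3,-1],[0,0,-2]]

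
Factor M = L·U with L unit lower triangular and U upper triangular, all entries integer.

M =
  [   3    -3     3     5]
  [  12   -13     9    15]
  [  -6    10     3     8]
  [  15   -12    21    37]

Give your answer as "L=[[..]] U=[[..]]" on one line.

  r1 -= 4·r0 → [0,-1,-3,-5]
  r2 -= -2·r0 → [0,4,9,18]
  r3 -= 5·r0 → [0,3,6,12]
  r2 -= -4·r1 → [0,0,-3,-2]
  r3 -= -3·r1 → [0,0,-3,-3]
  r3 -= 1·r2 → [0,0,0,-1]

L=[[1,0,0,0],[4,1,0,0],[-2,-4,1,0],[5,-3,1,1]] U=[[3,-3,3,5],[0,-1,-3,-5],[0,0,-3,-2],[0,0,0,-1]]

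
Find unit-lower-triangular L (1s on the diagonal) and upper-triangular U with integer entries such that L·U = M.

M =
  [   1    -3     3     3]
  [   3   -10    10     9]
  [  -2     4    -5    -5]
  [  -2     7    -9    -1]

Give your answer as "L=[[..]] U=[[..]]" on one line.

  row1 -= 3·row0 → [0,-1,1,0]
  row2 -= -2·row0 → [0,-2,1,1]
  row3 -= -2·row0 → [0,1,-3,5]
  row2 -= 2·row1 → [0,0,-1,1]
  row3 -= -1·row1 → [0,0,-2,5]
  row3 -= 2·row2 → [0,0,0,3]

L=[[1,0,0,0],[3,1,0,0],[-2,2,1,0],[-2,-1,2,1]] U=[[1,-3,3,3],[0,-1,1,0],[0,0,-1,1],[0,0,0,3]]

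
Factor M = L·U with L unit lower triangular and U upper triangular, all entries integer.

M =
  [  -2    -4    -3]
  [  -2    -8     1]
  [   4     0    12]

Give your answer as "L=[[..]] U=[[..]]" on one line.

  R1 -= 1·R0 → [0,-4,4]
  R2 -= -2·R0 → [0,-8,6]
  R2 -= 2·R1 → [0,0,-2]

L=[[1,0,0],[1,1,0],[-2,2,1]] U=[[-2,-4,-3],[0,-4,4],[0,0,-2]]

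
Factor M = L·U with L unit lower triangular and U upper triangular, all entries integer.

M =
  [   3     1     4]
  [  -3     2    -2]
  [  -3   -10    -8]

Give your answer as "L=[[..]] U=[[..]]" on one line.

  row1 -= -1·row0 → [0,3,2]
  row2 -= -1·row0 → [0,-9,-4]
  row2 -= -3·row1 → [0,0,2]

L=[[1,0,0],[-1,1,0],[-1,-3,1]] U=[[3,1,4],[0,3,2],[0,0,2]]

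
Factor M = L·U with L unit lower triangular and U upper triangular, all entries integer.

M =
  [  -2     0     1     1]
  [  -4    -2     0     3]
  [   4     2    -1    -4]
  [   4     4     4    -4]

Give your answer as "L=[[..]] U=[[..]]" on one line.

L=[[1,0,0,0],[2,1,0,0],[-2,-1,1,0],[-2,-2,-2,1]] U=[[-2,0,1,1],[0,-2,-2,1],[0,0,-1,-1],[0,0,0,-2]]

  row1 -= 2·row0 → [0,-2,-2,1]
  row2 -= -2·row0 → [0,2,1,-2]
  row3 -= -2·row0 → [0,4,6,-2]
  row2 -= -1·row1 → [0,0,-1,-1]
  row3 -= -2·row1 → [0,0,2,0]
  row3 -= -2·row2 → [0,0,0,-2]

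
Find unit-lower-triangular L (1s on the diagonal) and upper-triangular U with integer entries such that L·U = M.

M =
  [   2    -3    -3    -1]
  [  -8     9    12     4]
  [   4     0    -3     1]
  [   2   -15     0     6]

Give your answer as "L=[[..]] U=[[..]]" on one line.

L=[[1,0,0,0],[-4,1,0,0],[2,-2,1,0],[1,4,1,1]] U=[[2,-3,-3,-1],[0,-3,0,0],[0,0,3,3],[0,0,0,4]]

  row1 -= -4·row0 → [0,-3,0,0]
  row2 -= 2·row0 → [0,6,3,3]
  row3 -= 1·row0 → [0,-12,3,7]
  row2 -= -2·row1 → [0,0,3,3]
  row3 -= 4·row1 → [0,0,3,7]
  row3 -= 1·row2 → [0,0,0,4]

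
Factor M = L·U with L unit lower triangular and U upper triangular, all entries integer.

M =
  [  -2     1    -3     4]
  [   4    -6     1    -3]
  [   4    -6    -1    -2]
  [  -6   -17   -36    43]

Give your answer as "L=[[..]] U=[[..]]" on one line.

  r1 -= -2·r0 → [0,-4,-5,5]
  r2 -= -2·r0 → [0,-4,-7,6]
  r3 -= 3·r0 → [0,-20,-27,31]
  r2 -= 1·r1 → [0,0,-2,1]
  r3 -= 5·r1 → [0,0,-2,6]
  r3 -= 1·r2 → [0,0,0,5]

L=[[1,0,0,0],[-2,1,0,0],[-2,1,1,0],[3,5,1,1]] U=[[-2,1,-3,4],[0,-4,-5,5],[0,0,-2,1],[0,0,0,5]]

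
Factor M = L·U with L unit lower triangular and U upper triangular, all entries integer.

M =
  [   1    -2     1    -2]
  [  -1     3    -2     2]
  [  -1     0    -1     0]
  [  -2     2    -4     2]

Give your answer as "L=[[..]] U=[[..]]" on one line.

  r1 -= -1·r0 → [0,1,-1,0]
  r2 -= -1·r0 → [0,-2,0,-2]
  r3 -= -2·r0 → [0,-2,-2,-2]
  r2 -= -2·r1 → [0,0,-2,-2]
  r3 -= -2·r1 → [0,0,-4,-2]
  r3 -= 2·r2 → [0,0,0,2]

L=[[1,0,0,0],[-1,1,0,0],[-1,-2,1,0],[-2,-2,2,1]] U=[[1,-2,1,-2],[0,1,-1,0],[0,0,-2,-2],[0,0,0,2]]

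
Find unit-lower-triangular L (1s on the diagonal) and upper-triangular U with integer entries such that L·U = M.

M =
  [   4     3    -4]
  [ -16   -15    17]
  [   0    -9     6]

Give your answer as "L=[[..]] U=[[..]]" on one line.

  R1 -= -4·R0 → [0,-3,1]
  R2 -= 0·R0 → [0,-9,6]
  R2 -= 3·R1 → [0,0,3]

L=[[1,0,0],[-4,1,0],[0,3,1]] U=[[4,3,-4],[0,-3,1],[0,0,3]]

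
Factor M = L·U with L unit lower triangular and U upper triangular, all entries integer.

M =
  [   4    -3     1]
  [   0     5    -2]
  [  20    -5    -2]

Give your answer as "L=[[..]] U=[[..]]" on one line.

L=[[1,0,0],[0,1,0],[5,2,1]] U=[[4,-3,1],[0,5,-2],[0,0,-3]]

  row1 -= 0·row0 → [0,5,-2]
  row2 -= 5·row0 → [0,10,-7]
  row2 -= 2·row1 → [0,0,-3]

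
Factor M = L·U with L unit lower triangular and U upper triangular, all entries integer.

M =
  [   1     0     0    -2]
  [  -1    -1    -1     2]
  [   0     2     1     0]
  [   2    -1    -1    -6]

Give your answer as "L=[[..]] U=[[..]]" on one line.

L=[[1,0,0,0],[-1,1,0,0],[0,-2,1,0],[2,1,0,1]] U=[[1,0,0,-2],[0,-1,-1,0],[0,0,-1,0],[0,0,0,-2]]

  R1 -= -1·R0 → [0,-1,-1,0]
  R2 -= 0·R0 → [0,2,1,0]
  R3 -= 2·R0 → [0,-1,-1,-2]
  R2 -= -2·R1 → [0,0,-1,0]
  R3 -= 1·R1 → [0,0,0,-2]
  R3 -= 0·R2 → [0,0,0,-2]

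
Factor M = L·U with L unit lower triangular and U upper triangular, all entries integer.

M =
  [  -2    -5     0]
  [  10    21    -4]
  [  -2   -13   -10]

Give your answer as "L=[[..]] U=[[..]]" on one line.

  r1 -= -5·r0 → [0,-4,-4]
  r2 -= 1·r0 → [0,-8,-10]
  r2 -= 2·r1 → [0,0,-2]

L=[[1,0,0],[-5,1,0],[1,2,1]] U=[[-2,-5,0],[0,-4,-4],[0,0,-2]]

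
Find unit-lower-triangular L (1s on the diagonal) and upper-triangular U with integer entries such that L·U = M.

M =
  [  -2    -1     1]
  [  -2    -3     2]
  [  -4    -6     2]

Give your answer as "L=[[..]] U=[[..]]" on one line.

L=[[1,0,0],[1,1,0],[2,2,1]] U=[[-2,-1,1],[0,-2,1],[0,0,-2]]

  row1 -= 1·row0 → [0,-2,1]
  row2 -= 2·row0 → [0,-4,0]
  row2 -= 2·row1 → [0,0,-2]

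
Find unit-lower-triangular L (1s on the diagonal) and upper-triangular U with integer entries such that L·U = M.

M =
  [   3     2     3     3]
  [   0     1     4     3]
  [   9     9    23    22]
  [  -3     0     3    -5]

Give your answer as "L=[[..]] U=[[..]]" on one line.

  row1 -= 0·row0 → [0,1,4,3]
  row2 -= 3·row0 → [0,3,14,13]
  row3 -= -1·row0 → [0,2,6,-2]
  row2 -= 3·row1 → [0,0,2,4]
  row3 -= 2·row1 → [0,0,-2,-8]
  row3 -= -1·row2 → [0,0,0,-4]

L=[[1,0,0,0],[0,1,0,0],[3,3,1,0],[-1,2,-1,1]] U=[[3,2,3,3],[0,1,4,3],[0,0,2,4],[0,0,0,-4]]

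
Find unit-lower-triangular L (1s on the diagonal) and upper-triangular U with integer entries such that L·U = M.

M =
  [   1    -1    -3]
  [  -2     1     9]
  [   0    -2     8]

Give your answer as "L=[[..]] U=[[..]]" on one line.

L=[[1,0,0],[-2,1,0],[0,2,1]] U=[[1,-1,-3],[0,-1,3],[0,0,2]]

  row1 -= -2·row0 → [0,-1,3]
  row2 -= 0·row0 → [0,-2,8]
  row2 -= 2·row1 → [0,0,2]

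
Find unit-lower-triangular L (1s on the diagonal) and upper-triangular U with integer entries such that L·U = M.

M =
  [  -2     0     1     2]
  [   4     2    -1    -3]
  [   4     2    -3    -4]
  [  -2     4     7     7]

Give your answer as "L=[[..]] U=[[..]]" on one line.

  row1 -= -2·row0 → [0,2,1,1]
  row2 -= -2·row0 → [0,2,-1,0]
  row3 -= 1·row0 → [0,4,6,5]
  row2 -= 1·row1 → [0,0,-2,-1]
  row3 -= 2·row1 → [0,0,4,3]
  row3 -= -2·row2 → [0,0,0,1]

L=[[1,0,0,0],[-2,1,0,0],[-2,1,1,0],[1,2,-2,1]] U=[[-2,0,1,2],[0,2,1,1],[0,0,-2,-1],[0,0,0,1]]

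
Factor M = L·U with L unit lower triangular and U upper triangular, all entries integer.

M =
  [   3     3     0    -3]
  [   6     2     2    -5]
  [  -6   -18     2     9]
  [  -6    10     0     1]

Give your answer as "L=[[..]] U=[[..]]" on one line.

  r1 -= 2·r0 → [0,-4,2,1]
  r2 -= -2·r0 → [0,-12,2,3]
  r3 -= -2·r0 → [0,16,0,-5]
  r2 -= 3·r1 → [0,0,-4,0]
  r3 -= -4·r1 → [0,0,8,-1]
  r3 -= -2·r2 → [0,0,0,-1]

L=[[1,0,0,0],[2,1,0,0],[-2,3,1,0],[-2,-4,-2,1]] U=[[3,3,0,-3],[0,-4,2,1],[0,0,-4,0],[0,0,0,-1]]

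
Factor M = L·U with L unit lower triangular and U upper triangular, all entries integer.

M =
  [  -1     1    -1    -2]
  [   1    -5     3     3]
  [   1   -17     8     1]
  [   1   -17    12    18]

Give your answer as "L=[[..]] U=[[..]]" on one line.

  r1 -= -1·r0 → [0,-4,2,1]
  r2 -= -1·r0 → [0,-16,7,-1]
  r3 -= -1·r0 → [0,-16,11,16]
  r2 -= 4·r1 → [0,0,-1,-5]
  r3 -= 4·r1 → [0,0,3,12]
  r3 -= -3·r2 → [0,0,0,-3]

L=[[1,0,0,0],[-1,1,0,0],[-1,4,1,0],[-1,4,-3,1]] U=[[-1,1,-1,-2],[0,-4,2,1],[0,0,-1,-5],[0,0,0,-3]]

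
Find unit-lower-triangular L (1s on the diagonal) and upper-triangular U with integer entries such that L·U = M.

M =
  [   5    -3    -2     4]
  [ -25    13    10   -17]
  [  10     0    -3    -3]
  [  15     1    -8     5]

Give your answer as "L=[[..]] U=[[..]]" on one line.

L=[[1,0,0,0],[-5,1,0,0],[2,-3,1,0],[3,-5,-2,1]] U=[[5,-3,-2,4],[0,-2,0,3],[0,0,1,-2],[0,0,0,4]]

  r1 -= -5·r0 → [0,-2,0,3]
  r2 -= 2·r0 → [0,6,1,-11]
  r3 -= 3·r0 → [0,10,-2,-7]
  r2 -= -3·r1 → [0,0,1,-2]
  r3 -= -5·r1 → [0,0,-2,8]
  r3 -= -2·r2 → [0,0,0,4]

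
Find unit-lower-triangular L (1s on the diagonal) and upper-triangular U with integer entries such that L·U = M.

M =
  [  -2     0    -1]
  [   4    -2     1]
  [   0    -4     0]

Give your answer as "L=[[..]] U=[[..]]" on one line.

  row1 -= -2·row0 → [0,-2,-1]
  row2 -= 0·row0 → [0,-4,0]
  row2 -= 2·row1 → [0,0,2]

L=[[1,0,0],[-2,1,0],[0,2,1]] U=[[-2,0,-1],[0,-2,-1],[0,0,2]]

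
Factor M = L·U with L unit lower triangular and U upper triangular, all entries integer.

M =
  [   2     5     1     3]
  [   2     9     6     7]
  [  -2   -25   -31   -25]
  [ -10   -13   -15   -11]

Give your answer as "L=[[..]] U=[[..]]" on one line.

  R1 -= 1·R0 → [0,4,5,4]
  R2 -= -1·R0 → [0,-20,-30,-22]
  R3 -= -5·R0 → [0,12,-10,4]
  R2 -= -5·R1 → [0,0,-5,-2]
  R3 -= 3·R1 → [0,0,-25,-8]
  R3 -= 5·R2 → [0,0,0,2]

L=[[1,0,0,0],[1,1,0,0],[-1,-5,1,0],[-5,3,5,1]] U=[[2,5,1,3],[0,4,5,4],[0,0,-5,-2],[0,0,0,2]]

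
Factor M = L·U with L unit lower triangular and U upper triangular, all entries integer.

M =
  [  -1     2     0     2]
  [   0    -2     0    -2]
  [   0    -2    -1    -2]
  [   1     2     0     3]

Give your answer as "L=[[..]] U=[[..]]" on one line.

  row1 -= 0·row0 → [0,-2,0,-2]
  row2 -= 0·row0 → [0,-2,-1,-2]
  row3 -= -1·row0 → [0,4,0,5]
  row2 -= 1·row1 → [0,0,-1,0]
  row3 -= -2·row1 → [0,0,0,1]
  row3 -= 0·row2 → [0,0,0,1]

L=[[1,0,0,0],[0,1,0,0],[0,1,1,0],[-1,-2,0,1]] U=[[-1,2,0,2],[0,-2,0,-2],[0,0,-1,0],[0,0,0,1]]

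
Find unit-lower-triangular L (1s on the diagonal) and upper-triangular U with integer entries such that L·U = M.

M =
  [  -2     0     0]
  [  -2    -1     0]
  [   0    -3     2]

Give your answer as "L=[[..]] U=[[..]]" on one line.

  r1 -= 1·r0 → [0,-1,0]
  r2 -= 0·r0 → [0,-3,2]
  r2 -= 3·r1 → [0,0,2]

L=[[1,0,0],[1,1,0],[0,3,1]] U=[[-2,0,0],[0,-1,0],[0,0,2]]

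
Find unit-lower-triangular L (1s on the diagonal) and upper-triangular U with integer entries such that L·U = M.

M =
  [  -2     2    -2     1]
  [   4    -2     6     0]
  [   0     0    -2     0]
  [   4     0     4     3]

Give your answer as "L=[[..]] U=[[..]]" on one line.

L=[[1,0,0,0],[-2,1,0,0],[0,0,1,0],[-2,2,2,1]] U=[[-2,2,-2,1],[0,2,2,2],[0,0,-2,0],[0,0,0,1]]

  row1 -= -2·row0 → [0,2,2,2]
  row2 -= 0·row0 → [0,0,-2,0]
  row3 -= -2·row0 → [0,4,0,5]
  row2 -= 0·row1 → [0,0,-2,0]
  row3 -= 2·row1 → [0,0,-4,1]
  row3 -= 2·row2 → [0,0,0,1]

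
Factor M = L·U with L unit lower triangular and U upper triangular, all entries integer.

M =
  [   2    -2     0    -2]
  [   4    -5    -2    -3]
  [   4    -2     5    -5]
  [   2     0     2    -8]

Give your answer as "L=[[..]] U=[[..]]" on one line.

  r1 -= 2·r0 → [0,-1,-2,1]
  r2 -= 2·r0 → [0,2,5,-1]
  r3 -= 1·r0 → [0,2,2,-6]
  r2 -= -2·r1 → [0,0,1,1]
  r3 -= -2·r1 → [0,0,-2,-4]
  r3 -= -2·r2 → [0,0,0,-2]

L=[[1,0,0,0],[2,1,0,0],[2,-2,1,0],[1,-2,-2,1]] U=[[2,-2,0,-2],[0,-1,-2,1],[0,0,1,1],[0,0,0,-2]]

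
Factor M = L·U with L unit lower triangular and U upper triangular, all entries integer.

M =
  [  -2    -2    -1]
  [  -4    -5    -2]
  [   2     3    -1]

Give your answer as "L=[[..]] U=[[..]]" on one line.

L=[[1,0,0],[2,1,0],[-1,-1,1]] U=[[-2,-2,-1],[0,-1,0],[0,0,-2]]

  row1 -= 2·row0 → [0,-1,0]
  row2 -= -1·row0 → [0,1,-2]
  row2 -= -1·row1 → [0,0,-2]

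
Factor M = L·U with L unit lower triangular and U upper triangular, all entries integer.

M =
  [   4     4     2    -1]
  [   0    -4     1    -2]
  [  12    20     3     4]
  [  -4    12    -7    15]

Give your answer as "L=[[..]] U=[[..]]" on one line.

  r1 -= 0·r0 → [0,-4,1,-2]
  r2 -= 3·r0 → [0,8,-3,7]
  r3 -= -1·r0 → [0,16,-5,14]
  r2 -= -2·r1 → [0,0,-1,3]
  r3 -= -4·r1 → [0,0,-1,6]
  r3 -= 1·r2 → [0,0,0,3]

L=[[1,0,0,0],[0,1,0,0],[3,-2,1,0],[-1,-4,1,1]] U=[[4,4,2,-1],[0,-4,1,-2],[0,0,-1,3],[0,0,0,3]]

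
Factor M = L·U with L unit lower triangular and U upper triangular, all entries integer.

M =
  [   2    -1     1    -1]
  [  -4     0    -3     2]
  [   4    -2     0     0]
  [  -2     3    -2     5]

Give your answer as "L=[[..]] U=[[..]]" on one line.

  r1 -= -2·r0 → [0,-2,-1,0]
  r2 -= 2·r0 → [0,0,-2,2]
  r3 -= -1·r0 → [0,2,-1,4]
  r2 -= 0·r1 → [0,0,-2,2]
  r3 -= -1·r1 → [0,0,-2,4]
  r3 -= 1·r2 → [0,0,0,2]

L=[[1,0,0,0],[-2,1,0,0],[2,0,1,0],[-1,-1,1,1]] U=[[2,-1,1,-1],[0,-2,-1,0],[0,0,-2,2],[0,0,0,2]]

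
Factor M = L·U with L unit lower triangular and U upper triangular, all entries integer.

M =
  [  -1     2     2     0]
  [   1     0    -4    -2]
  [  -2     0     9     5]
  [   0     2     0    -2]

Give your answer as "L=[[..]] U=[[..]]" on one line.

  R1 -= -1·R0 → [0,2,-2,-2]
  R2 -= 2·R0 → [0,-4,5,5]
  R3 -= 0·R0 → [0,2,0,-2]
  R2 -= -2·R1 → [0,0,1,1]
  R3 -= 1·R1 → [0,0,2,0]
  R3 -= 2·R2 → [0,0,0,-2]

L=[[1,0,0,0],[-1,1,0,0],[2,-2,1,0],[0,1,2,1]] U=[[-1,2,2,0],[0,2,-2,-2],[0,0,1,1],[0,0,0,-2]]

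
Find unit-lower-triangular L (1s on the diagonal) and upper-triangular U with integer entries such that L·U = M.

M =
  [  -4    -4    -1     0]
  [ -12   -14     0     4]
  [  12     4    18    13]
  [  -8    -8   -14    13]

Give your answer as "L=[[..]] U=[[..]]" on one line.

  r1 -= 3·r0 → [0,-2,3,4]
  r2 -= -3·r0 → [0,-8,15,13]
  r3 -= 2·r0 → [0,0,-12,13]
  r2 -= 4·r1 → [0,0,3,-3]
  r3 -= 0·r1 → [0,0,-12,13]
  r3 -= -4·r2 → [0,0,0,1]

L=[[1,0,0,0],[3,1,0,0],[-3,4,1,0],[2,0,-4,1]] U=[[-4,-4,-1,0],[0,-2,3,4],[0,0,3,-3],[0,0,0,1]]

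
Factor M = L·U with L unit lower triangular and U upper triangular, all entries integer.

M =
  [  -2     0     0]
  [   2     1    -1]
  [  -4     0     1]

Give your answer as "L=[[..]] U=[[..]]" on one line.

  r1 -= -1·r0 → [0,1,-1]
  r2 -= 2·r0 → [0,0,1]
  r2 -= 0·r1 → [0,0,1]

L=[[1,0,0],[-1,1,0],[2,0,1]] U=[[-2,0,0],[0,1,-1],[0,0,1]]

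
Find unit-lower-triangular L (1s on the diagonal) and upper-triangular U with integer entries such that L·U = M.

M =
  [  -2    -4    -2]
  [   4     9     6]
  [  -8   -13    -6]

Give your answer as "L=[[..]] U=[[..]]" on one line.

L=[[1,0,0],[-2,1,0],[4,3,1]] U=[[-2,-4,-2],[0,1,2],[0,0,-4]]

  R1 -= -2·R0 → [0,1,2]
  R2 -= 4·R0 → [0,3,2]
  R2 -= 3·R1 → [0,0,-4]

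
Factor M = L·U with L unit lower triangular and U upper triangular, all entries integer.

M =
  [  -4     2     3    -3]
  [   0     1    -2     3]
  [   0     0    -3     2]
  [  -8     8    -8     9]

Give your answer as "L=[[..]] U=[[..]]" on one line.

L=[[1,0,0,0],[0,1,0,0],[0,0,1,0],[2,4,2,1]] U=[[-4,2,3,-3],[0,1,-2,3],[0,0,-3,2],[0,0,0,-1]]

  R1 -= 0·R0 → [0,1,-2,3]
  R2 -= 0·R0 → [0,0,-3,2]
  R3 -= 2·R0 → [0,4,-14,15]
  R2 -= 0·R1 → [0,0,-3,2]
  R3 -= 4·R1 → [0,0,-6,3]
  R3 -= 2·R2 → [0,0,0,-1]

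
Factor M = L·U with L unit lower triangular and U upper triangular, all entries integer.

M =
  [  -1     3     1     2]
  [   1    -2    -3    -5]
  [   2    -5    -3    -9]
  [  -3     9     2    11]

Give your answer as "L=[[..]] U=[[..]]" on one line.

  row1 -= -1·row0 → [0,1,-2,-3]
  row2 -= -2·row0 → [0,1,-1,-5]
  row3 -= 3·row0 → [0,0,-1,5]
  row2 -= 1·row1 → [0,0,1,-2]
  row3 -= 0·row1 → [0,0,-1,5]
  row3 -= -1·row2 → [0,0,0,3]

L=[[1,0,0,0],[-1,1,0,0],[-2,1,1,0],[3,0,-1,1]] U=[[-1,3,1,2],[0,1,-2,-3],[0,0,1,-2],[0,0,0,3]]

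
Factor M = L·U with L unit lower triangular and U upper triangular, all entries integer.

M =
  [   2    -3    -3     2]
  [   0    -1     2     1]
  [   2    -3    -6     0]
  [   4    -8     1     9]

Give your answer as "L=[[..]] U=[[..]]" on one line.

L=[[1,0,0,0],[0,1,0,0],[1,0,1,0],[2,2,-1,1]] U=[[2,-3,-3,2],[0,-1,2,1],[0,0,-3,-2],[0,0,0,1]]

  row1 -= 0·row0 → [0,-1,2,1]
  row2 -= 1·row0 → [0,0,-3,-2]
  row3 -= 2·row0 → [0,-2,7,5]
  row2 -= 0·row1 → [0,0,-3,-2]
  row3 -= 2·row1 → [0,0,3,3]
  row3 -= -1·row2 → [0,0,0,1]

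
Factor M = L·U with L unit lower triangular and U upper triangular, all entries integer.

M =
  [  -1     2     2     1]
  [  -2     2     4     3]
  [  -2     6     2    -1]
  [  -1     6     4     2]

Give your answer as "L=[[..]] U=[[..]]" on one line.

  row1 -= 2·row0 → [0,-2,0,1]
  row2 -= 2·row0 → [0,2,-2,-3]
  row3 -= 1·row0 → [0,4,2,1]
  row2 -= -1·row1 → [0,0,-2,-2]
  row3 -= -2·row1 → [0,0,2,3]
  row3 -= -1·row2 → [0,0,0,1]

L=[[1,0,0,0],[2,1,0,0],[2,-1,1,0],[1,-2,-1,1]] U=[[-1,2,2,1],[0,-2,0,1],[0,0,-2,-2],[0,0,0,1]]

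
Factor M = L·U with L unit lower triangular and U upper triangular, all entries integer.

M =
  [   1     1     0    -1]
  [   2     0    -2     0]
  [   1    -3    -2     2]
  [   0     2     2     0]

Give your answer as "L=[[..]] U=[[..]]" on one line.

L=[[1,0,0,0],[2,1,0,0],[1,2,1,0],[0,-1,0,1]] U=[[1,1,0,-1],[0,-2,-2,2],[0,0,2,-1],[0,0,0,2]]

  R1 -= 2·R0 → [0,-2,-2,2]
  R2 -= 1·R0 → [0,-4,-2,3]
  R3 -= 0·R0 → [0,2,2,0]
  R2 -= 2·R1 → [0,0,2,-1]
  R3 -= -1·R1 → [0,0,0,2]
  R3 -= 0·R2 → [0,0,0,2]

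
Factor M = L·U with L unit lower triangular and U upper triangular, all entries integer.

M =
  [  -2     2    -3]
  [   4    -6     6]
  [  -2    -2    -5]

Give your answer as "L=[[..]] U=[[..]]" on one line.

L=[[1,0,0],[-2,1,0],[1,2,1]] U=[[-2,2,-3],[0,-2,0],[0,0,-2]]

  row1 -= -2·row0 → [0,-2,0]
  row2 -= 1·row0 → [0,-4,-2]
  row2 -= 2·row1 → [0,0,-2]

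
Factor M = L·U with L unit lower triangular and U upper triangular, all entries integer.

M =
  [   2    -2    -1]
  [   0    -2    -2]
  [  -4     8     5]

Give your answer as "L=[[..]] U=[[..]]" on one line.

  r1 -= 0·r0 → [0,-2,-2]
  r2 -= -2·r0 → [0,4,3]
  r2 -= -2·r1 → [0,0,-1]

L=[[1,0,0],[0,1,0],[-2,-2,1]] U=[[2,-2,-1],[0,-2,-2],[0,0,-1]]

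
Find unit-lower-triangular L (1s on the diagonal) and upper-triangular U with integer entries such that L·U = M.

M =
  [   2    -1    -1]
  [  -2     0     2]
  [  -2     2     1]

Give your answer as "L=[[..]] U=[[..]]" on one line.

L=[[1,0,0],[-1,1,0],[-1,-1,1]] U=[[2,-1,-1],[0,-1,1],[0,0,1]]

  row1 -= -1·row0 → [0,-1,1]
  row2 -= -1·row0 → [0,1,0]
  row2 -= -1·row1 → [0,0,1]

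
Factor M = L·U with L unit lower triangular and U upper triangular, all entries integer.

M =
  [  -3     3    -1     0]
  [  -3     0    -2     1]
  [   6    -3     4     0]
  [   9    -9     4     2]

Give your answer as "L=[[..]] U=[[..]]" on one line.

L=[[1,0,0,0],[1,1,0,0],[-2,-1,1,0],[-3,0,1,1]] U=[[-3,3,-1,0],[0,-3,-1,1],[0,0,1,1],[0,0,0,1]]

  R1 -= 1·R0 → [0,-3,-1,1]
  R2 -= -2·R0 → [0,3,2,0]
  R3 -= -3·R0 → [0,0,1,2]
  R2 -= -1·R1 → [0,0,1,1]
  R3 -= 0·R1 → [0,0,1,2]
  R3 -= 1·R2 → [0,0,0,1]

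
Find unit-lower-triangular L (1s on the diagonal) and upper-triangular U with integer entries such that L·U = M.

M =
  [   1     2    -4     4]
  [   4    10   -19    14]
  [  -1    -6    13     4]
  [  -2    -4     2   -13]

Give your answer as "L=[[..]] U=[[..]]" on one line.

  row1 -= 4·row0 → [0,2,-3,-2]
  row2 -= -1·row0 → [0,-4,9,8]
  row3 -= -2·row0 → [0,0,-6,-5]
  row2 -= -2·row1 → [0,0,3,4]
  row3 -= 0·row1 → [0,0,-6,-5]
  row3 -= -2·row2 → [0,0,0,3]

L=[[1,0,0,0],[4,1,0,0],[-1,-2,1,0],[-2,0,-2,1]] U=[[1,2,-4,4],[0,2,-3,-2],[0,0,3,4],[0,0,0,3]]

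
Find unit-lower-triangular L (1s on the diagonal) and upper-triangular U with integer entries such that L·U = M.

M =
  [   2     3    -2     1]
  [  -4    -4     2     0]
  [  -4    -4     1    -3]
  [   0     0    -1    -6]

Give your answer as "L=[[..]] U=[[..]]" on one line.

L=[[1,0,0,0],[-2,1,0,0],[-2,1,1,0],[0,0,1,1]] U=[[2,3,-2,1],[0,2,-2,2],[0,0,-1,-3],[0,0,0,-3]]

  row1 -= -2·row0 → [0,2,-2,2]
  row2 -= -2·row0 → [0,2,-3,-1]
  row3 -= 0·row0 → [0,0,-1,-6]
  row2 -= 1·row1 → [0,0,-1,-3]
  row3 -= 0·row1 → [0,0,-1,-6]
  row3 -= 1·row2 → [0,0,0,-3]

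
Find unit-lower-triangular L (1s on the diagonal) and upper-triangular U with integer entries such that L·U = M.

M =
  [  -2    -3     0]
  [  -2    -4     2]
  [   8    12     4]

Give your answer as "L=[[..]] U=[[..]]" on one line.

L=[[1,0,0],[1,1,0],[-4,0,1]] U=[[-2,-3,0],[0,-1,2],[0,0,4]]

  row1 -= 1·row0 → [0,-1,2]
  row2 -= -4·row0 → [0,0,4]
  row2 -= 0·row1 → [0,0,4]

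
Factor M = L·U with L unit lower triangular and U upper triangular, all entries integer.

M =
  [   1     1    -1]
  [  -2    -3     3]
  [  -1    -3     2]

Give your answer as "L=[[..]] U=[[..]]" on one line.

L=[[1,0,0],[-2,1,0],[-1,2,1]] U=[[1,1,-1],[0,-1,1],[0,0,-1]]

  R1 -= -2·R0 → [0,-1,1]
  R2 -= -1·R0 → [0,-2,1]
  R2 -= 2·R1 → [0,0,-1]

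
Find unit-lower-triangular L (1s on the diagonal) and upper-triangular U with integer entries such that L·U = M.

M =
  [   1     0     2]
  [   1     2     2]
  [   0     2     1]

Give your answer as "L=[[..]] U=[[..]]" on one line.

  R1 -= 1·R0 → [0,2,0]
  R2 -= 0·R0 → [0,2,1]
  R2 -= 1·R1 → [0,0,1]

L=[[1,0,0],[1,1,0],[0,1,1]] U=[[1,0,2],[0,2,0],[0,0,1]]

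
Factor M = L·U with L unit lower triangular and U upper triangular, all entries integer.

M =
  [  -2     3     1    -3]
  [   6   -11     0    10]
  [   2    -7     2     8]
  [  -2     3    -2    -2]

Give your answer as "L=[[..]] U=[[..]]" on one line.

  row1 -= -3·row0 → [0,-2,3,1]
  row2 -= -1·row0 → [0,-4,3,5]
  row3 -= 1·row0 → [0,0,-3,1]
  row2 -= 2·row1 → [0,0,-3,3]
  row3 -= 0·row1 → [0,0,-3,1]
  row3 -= 1·row2 → [0,0,0,-2]

L=[[1,0,0,0],[-3,1,0,0],[-1,2,1,0],[1,0,1,1]] U=[[-2,3,1,-3],[0,-2,3,1],[0,0,-3,3],[0,0,0,-2]]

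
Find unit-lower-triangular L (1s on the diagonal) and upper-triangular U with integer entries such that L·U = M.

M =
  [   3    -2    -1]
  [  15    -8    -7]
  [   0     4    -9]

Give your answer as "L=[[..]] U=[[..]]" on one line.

  r1 -= 5·r0 → [0,2,-2]
  r2 -= 0·r0 → [0,4,-9]
  r2 -= 2·r1 → [0,0,-5]

L=[[1,0,0],[5,1,0],[0,2,1]] U=[[3,-2,-1],[0,2,-2],[0,0,-5]]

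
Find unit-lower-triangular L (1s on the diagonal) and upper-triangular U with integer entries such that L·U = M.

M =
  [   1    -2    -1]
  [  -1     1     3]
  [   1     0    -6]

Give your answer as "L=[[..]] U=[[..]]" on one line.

L=[[1,0,0],[-1,1,0],[1,-2,1]] U=[[1,-2,-1],[0,-1,2],[0,0,-1]]

  R1 -= -1·R0 → [0,-1,2]
  R2 -= 1·R0 → [0,2,-5]
  R2 -= -2·R1 → [0,0,-1]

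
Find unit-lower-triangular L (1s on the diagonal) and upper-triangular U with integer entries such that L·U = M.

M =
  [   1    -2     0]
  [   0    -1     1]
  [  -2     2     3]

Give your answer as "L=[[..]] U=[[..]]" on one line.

L=[[1,0,0],[0,1,0],[-2,2,1]] U=[[1,-2,0],[0,-1,1],[0,0,1]]

  R1 -= 0·R0 → [0,-1,1]
  R2 -= -2·R0 → [0,-2,3]
  R2 -= 2·R1 → [0,0,1]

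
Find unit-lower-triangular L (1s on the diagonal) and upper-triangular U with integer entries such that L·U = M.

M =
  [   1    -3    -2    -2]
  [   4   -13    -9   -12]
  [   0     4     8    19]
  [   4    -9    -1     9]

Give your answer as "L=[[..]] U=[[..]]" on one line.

L=[[1,0,0,0],[4,1,0,0],[0,-4,1,0],[4,-3,1,1]] U=[[1,-3,-2,-2],[0,-1,-1,-4],[0,0,4,3],[0,0,0,2]]

  r1 -= 4·r0 → [0,-1,-1,-4]
  r2 -= 0·r0 → [0,4,8,19]
  r3 -= 4·r0 → [0,3,7,17]
  r2 -= -4·r1 → [0,0,4,3]
  r3 -= -3·r1 → [0,0,4,5]
  r3 -= 1·r2 → [0,0,0,2]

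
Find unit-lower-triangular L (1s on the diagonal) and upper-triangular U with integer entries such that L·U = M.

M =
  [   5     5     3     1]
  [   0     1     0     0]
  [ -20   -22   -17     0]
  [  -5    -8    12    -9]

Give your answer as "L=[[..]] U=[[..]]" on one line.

L=[[1,0,0,0],[0,1,0,0],[-4,-2,1,0],[-1,-3,-3,1]] U=[[5,5,3,1],[0,1,0,0],[0,0,-5,4],[0,0,0,4]]

  row1 -= 0·row0 → [0,1,0,0]
  row2 -= -4·row0 → [0,-2,-5,4]
  row3 -= -1·row0 → [0,-3,15,-8]
  row2 -= -2·row1 → [0,0,-5,4]
  row3 -= -3·row1 → [0,0,15,-8]
  row3 -= -3·row2 → [0,0,0,4]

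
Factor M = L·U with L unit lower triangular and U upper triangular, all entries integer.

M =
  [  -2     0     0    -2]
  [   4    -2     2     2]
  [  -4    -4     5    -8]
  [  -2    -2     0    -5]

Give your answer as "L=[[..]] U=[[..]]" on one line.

L=[[1,0,0,0],[-2,1,0,0],[2,2,1,0],[1,1,-2,1]] U=[[-2,0,0,-2],[0,-2,2,-2],[0,0,1,0],[0,0,0,-1]]

  R1 -= -2·R0 → [0,-2,2,-2]
  R2 -= 2·R0 → [0,-4,5,-4]
  R3 -= 1·R0 → [0,-2,0,-3]
  R2 -= 2·R1 → [0,0,1,0]
  R3 -= 1·R1 → [0,0,-2,-1]
  R3 -= -2·R2 → [0,0,0,-1]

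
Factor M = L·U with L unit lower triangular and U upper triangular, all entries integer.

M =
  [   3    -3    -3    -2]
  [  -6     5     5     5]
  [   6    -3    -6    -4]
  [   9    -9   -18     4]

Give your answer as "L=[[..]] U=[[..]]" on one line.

  r1 -= -2·r0 → [0,-1,-1,1]
  r2 -= 2·r0 → [0,3,0,0]
  r3 -= 3·r0 → [0,0,-9,10]
  r2 -= -3·r1 → [0,0,-3,3]
  r3 -= 0·r1 → [0,0,-9,10]
  r3 -= 3·r2 → [0,0,0,1]

L=[[1,0,0,0],[-2,1,0,0],[2,-3,1,0],[3,0,3,1]] U=[[3,-3,-3,-2],[0,-1,-1,1],[0,0,-3,3],[0,0,0,1]]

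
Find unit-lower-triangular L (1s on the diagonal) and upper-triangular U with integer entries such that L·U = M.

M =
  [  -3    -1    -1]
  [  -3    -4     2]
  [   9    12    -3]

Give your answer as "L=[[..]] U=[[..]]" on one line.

  R1 -= 1·R0 → [0,-3,3]
  R2 -= -3·R0 → [0,9,-6]
  R2 -= -3·R1 → [0,0,3]

L=[[1,0,0],[1,1,0],[-3,-3,1]] U=[[-3,-1,-1],[0,-3,3],[0,0,3]]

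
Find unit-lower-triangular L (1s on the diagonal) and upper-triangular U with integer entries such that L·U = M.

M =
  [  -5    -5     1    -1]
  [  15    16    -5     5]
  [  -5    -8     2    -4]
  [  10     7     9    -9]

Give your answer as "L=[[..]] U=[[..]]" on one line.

  row1 -= -3·row0 → [0,1,-2,2]
  row2 -= 1·row0 → [0,-3,1,-3]
  row3 -= -2·row0 → [0,-3,11,-11]
  row2 -= -3·row1 → [0,0,-5,3]
  row3 -= -3·row1 → [0,0,5,-5]
  row3 -= -1·row2 → [0,0,0,-2]

L=[[1,0,0,0],[-3,1,0,0],[1,-3,1,0],[-2,-3,-1,1]] U=[[-5,-5,1,-1],[0,1,-2,2],[0,0,-5,3],[0,0,0,-2]]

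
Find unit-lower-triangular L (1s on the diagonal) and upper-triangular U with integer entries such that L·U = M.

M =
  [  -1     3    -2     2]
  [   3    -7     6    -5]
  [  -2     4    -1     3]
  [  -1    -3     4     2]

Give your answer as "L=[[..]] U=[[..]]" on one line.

L=[[1,0,0,0],[-3,1,0,0],[2,-1,1,0],[1,-3,2,1]] U=[[-1,3,-2,2],[0,2,0,1],[0,0,3,0],[0,0,0,3]]

  R1 -= -3·R0 → [0,2,0,1]
  R2 -= 2·R0 → [0,-2,3,-1]
  R3 -= 1·R0 → [0,-6,6,0]
  R2 -= -1·R1 → [0,0,3,0]
  R3 -= -3·R1 → [0,0,6,3]
  R3 -= 2·R2 → [0,0,0,3]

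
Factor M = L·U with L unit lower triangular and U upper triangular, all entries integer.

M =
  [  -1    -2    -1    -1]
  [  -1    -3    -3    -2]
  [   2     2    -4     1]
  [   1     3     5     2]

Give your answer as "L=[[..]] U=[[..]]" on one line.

L=[[1,0,0,0],[1,1,0,0],[-2,2,1,0],[-1,-1,-1,1]] U=[[-1,-2,-1,-1],[0,-1,-2,-1],[0,0,-2,1],[0,0,0,1]]

  R1 -= 1·R0 → [0,-1,-2,-1]
  R2 -= -2·R0 → [0,-2,-6,-1]
  R3 -= -1·R0 → [0,1,4,1]
  R2 -= 2·R1 → [0,0,-2,1]
  R3 -= -1·R1 → [0,0,2,0]
  R3 -= -1·R2 → [0,0,0,1]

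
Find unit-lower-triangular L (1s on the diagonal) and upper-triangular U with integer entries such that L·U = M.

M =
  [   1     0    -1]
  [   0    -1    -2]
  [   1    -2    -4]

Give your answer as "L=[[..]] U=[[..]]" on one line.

  R1 -= 0·R0 → [0,-1,-2]
  R2 -= 1·R0 → [0,-2,-3]
  R2 -= 2·R1 → [0,0,1]

L=[[1,0,0],[0,1,0],[1,2,1]] U=[[1,0,-1],[0,-1,-2],[0,0,1]]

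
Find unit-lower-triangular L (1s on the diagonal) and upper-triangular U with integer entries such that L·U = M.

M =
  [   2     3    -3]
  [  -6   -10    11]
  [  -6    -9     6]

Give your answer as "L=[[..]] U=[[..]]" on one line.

  R1 -= -3·R0 → [0,-1,2]
  R2 -= -3·R0 → [0,0,-3]
  R2 -= 0·R1 → [0,0,-3]

L=[[1,0,0],[-3,1,0],[-3,0,1]] U=[[2,3,-3],[0,-1,2],[0,0,-3]]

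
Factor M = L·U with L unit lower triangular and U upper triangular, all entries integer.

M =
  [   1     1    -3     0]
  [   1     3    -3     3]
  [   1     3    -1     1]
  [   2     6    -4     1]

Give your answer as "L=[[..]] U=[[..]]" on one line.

L=[[1,0,0,0],[1,1,0,0],[1,1,1,0],[2,2,1,1]] U=[[1,1,-3,0],[0,2,0,3],[0,0,2,-2],[0,0,0,-3]]

  row1 -= 1·row0 → [0,2,0,3]
  row2 -= 1·row0 → [0,2,2,1]
  row3 -= 2·row0 → [0,4,2,1]
  row2 -= 1·row1 → [0,0,2,-2]
  row3 -= 2·row1 → [0,0,2,-5]
  row3 -= 1·row2 → [0,0,0,-3]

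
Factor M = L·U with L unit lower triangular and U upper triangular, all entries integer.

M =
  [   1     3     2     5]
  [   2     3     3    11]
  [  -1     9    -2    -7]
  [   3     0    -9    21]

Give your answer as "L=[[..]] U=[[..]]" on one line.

  R1 -= 2·R0 → [0,-3,-1,1]
  R2 -= -1·R0 → [0,12,0,-2]
  R3 -= 3·R0 → [0,-9,-15,6]
  R2 -= -4·R1 → [0,0,-4,2]
  R3 -= 3·R1 → [0,0,-12,3]
  R3 -= 3·R2 → [0,0,0,-3]

L=[[1,0,0,0],[2,1,0,0],[-1,-4,1,0],[3,3,3,1]] U=[[1,3,2,5],[0,-3,-1,1],[0,0,-4,2],[0,0,0,-3]]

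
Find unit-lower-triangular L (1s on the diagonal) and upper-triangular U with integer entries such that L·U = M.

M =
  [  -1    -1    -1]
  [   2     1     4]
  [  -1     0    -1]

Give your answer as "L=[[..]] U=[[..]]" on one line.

  R1 -= -2·R0 → [0,-1,2]
  R2 -= 1·R0 → [0,1,0]
  R2 -= -1·R1 → [0,0,2]

L=[[1,0,0],[-2,1,0],[1,-1,1]] U=[[-1,-1,-1],[0,-1,2],[0,0,2]]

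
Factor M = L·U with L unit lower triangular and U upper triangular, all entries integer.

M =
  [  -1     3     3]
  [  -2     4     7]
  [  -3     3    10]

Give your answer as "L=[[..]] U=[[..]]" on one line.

L=[[1,0,0],[2,1,0],[3,3,1]] U=[[-1,3,3],[0,-2,1],[0,0,-2]]

  r1 -= 2·r0 → [0,-2,1]
  r2 -= 3·r0 → [0,-6,1]
  r2 -= 3·r1 → [0,0,-2]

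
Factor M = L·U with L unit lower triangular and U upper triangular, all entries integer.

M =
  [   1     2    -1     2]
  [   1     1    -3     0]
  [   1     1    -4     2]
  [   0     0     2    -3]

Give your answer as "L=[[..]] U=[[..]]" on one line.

  row1 -= 1·row0 → [0,-1,-2,-2]
  row2 -= 1·row0 → [0,-1,-3,0]
  row3 -= 0·row0 → [0,0,2,-3]
  row2 -= 1·row1 → [0,0,-1,2]
  row3 -= 0·row1 → [0,0,2,-3]
  row3 -= -2·row2 → [0,0,0,1]

L=[[1,0,0,0],[1,1,0,0],[1,1,1,0],[0,0,-2,1]] U=[[1,2,-1,2],[0,-1,-2,-2],[0,0,-1,2],[0,0,0,1]]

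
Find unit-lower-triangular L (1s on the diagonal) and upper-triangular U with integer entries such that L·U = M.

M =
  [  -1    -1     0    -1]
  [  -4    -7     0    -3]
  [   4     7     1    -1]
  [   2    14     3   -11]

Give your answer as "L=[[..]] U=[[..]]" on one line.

L=[[1,0,0,0],[4,1,0,0],[-4,-1,1,0],[-2,-4,3,1]] U=[[-1,-1,0,-1],[0,-3,0,1],[0,0,1,-4],[0,0,0,3]]

  R1 -= 4·R0 → [0,-3,0,1]
  R2 -= -4·R0 → [0,3,1,-5]
  R3 -= -2·R0 → [0,12,3,-13]
  R2 -= -1·R1 → [0,0,1,-4]
  R3 -= -4·R1 → [0,0,3,-9]
  R3 -= 3·R2 → [0,0,0,3]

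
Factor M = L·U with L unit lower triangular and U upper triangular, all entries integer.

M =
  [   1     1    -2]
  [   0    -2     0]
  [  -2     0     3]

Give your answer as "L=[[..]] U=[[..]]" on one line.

  R1 -= 0·R0 → [0,-2,0]
  R2 -= -2·R0 → [0,2,-1]
  R2 -= -1·R1 → [0,0,-1]

L=[[1,0,0],[0,1,0],[-2,-1,1]] U=[[1,1,-2],[0,-2,0],[0,0,-1]]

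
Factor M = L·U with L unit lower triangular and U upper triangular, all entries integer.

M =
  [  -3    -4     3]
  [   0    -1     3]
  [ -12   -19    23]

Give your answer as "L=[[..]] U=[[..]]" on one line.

  row1 -= 0·row0 → [0,-1,3]
  row2 -= 4·row0 → [0,-3,11]
  row2 -= 3·row1 → [0,0,2]

L=[[1,0,0],[0,1,0],[4,3,1]] U=[[-3,-4,3],[0,-1,3],[0,0,2]]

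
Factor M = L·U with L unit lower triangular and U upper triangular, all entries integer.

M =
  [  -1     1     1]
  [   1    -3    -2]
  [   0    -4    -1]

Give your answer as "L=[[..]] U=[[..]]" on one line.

L=[[1,0,0],[-1,1,0],[0,2,1]] U=[[-1,1,1],[0,-2,-1],[0,0,1]]

  r1 -= -1·r0 → [0,-2,-1]
  r2 -= 0·r0 → [0,-4,-1]
  r2 -= 2·r1 → [0,0,1]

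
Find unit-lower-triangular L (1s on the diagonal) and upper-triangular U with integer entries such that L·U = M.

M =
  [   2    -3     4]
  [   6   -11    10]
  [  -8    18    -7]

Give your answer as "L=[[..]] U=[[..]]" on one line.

  r1 -= 3·r0 → [0,-2,-2]
  r2 -= -4·r0 → [0,6,9]
  r2 -= -3·r1 → [0,0,3]

L=[[1,0,0],[3,1,0],[-4,-3,1]] U=[[2,-3,4],[0,-2,-2],[0,0,3]]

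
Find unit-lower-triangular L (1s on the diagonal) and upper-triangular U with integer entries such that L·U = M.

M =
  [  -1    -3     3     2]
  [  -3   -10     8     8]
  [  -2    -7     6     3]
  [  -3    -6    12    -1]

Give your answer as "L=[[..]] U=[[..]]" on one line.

L=[[1,0,0,0],[3,1,0,0],[2,1,1,0],[3,-3,0,1]] U=[[-1,-3,3,2],[0,-1,-1,2],[0,0,1,-3],[0,0,0,-1]]

  row1 -= 3·row0 → [0,-1,-1,2]
  row2 -= 2·row0 → [0,-1,0,-1]
  row3 -= 3·row0 → [0,3,3,-7]
  row2 -= 1·row1 → [0,0,1,-3]
  row3 -= -3·row1 → [0,0,0,-1]
  row3 -= 0·row2 → [0,0,0,-1]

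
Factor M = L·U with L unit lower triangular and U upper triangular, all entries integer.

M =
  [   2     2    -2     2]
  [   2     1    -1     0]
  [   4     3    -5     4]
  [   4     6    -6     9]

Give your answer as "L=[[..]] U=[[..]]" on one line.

  R1 -= 1·R0 → [0,-1,1,-2]
  R2 -= 2·R0 → [0,-1,-1,0]
  R3 -= 2·R0 → [0,2,-2,5]
  R2 -= 1·R1 → [0,0,-2,2]
  R3 -= -2·R1 → [0,0,0,1]
  R3 -= 0·R2 → [0,0,0,1]

L=[[1,0,0,0],[1,1,0,0],[2,1,1,0],[2,-2,0,1]] U=[[2,2,-2,2],[0,-1,1,-2],[0,0,-2,2],[0,0,0,1]]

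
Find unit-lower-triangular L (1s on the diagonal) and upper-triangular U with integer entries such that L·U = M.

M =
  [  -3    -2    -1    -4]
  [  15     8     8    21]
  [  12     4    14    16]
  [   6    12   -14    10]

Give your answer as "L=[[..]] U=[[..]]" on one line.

  r1 -= -5·r0 → [0,-2,3,1]
  r2 -= -4·r0 → [0,-4,10,0]
  r3 -= -2·r0 → [0,8,-16,2]
  r2 -= 2·r1 → [0,0,4,-2]
  r3 -= -4·r1 → [0,0,-4,6]
  r3 -= -1·r2 → [0,0,0,4]

L=[[1,0,0,0],[-5,1,0,0],[-4,2,1,0],[-2,-4,-1,1]] U=[[-3,-2,-1,-4],[0,-2,3,1],[0,0,4,-2],[0,0,0,4]]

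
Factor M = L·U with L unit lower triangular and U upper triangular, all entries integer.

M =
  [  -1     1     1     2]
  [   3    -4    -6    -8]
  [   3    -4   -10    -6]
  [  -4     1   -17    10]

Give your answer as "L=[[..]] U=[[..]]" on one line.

L=[[1,0,0,0],[-3,1,0,0],[-3,1,1,0],[4,3,3,1]] U=[[-1,1,1,2],[0,-1,-3,-2],[0,0,-4,2],[0,0,0,2]]

  r1 -= -3·r0 → [0,-1,-3,-2]
  r2 -= -3·r0 → [0,-1,-7,0]
  r3 -= 4·r0 → [0,-3,-21,2]
  r2 -= 1·r1 → [0,0,-4,2]
  r3 -= 3·r1 → [0,0,-12,8]
  r3 -= 3·r2 → [0,0,0,2]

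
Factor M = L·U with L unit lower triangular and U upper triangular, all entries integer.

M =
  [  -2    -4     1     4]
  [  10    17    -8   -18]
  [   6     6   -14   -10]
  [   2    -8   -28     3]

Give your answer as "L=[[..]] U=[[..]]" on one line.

  row1 -= -5·row0 → [0,-3,-3,2]
  row2 -= -3·row0 → [0,-6,-11,2]
  row3 -= -1·row0 → [0,-12,-27,7]
  row2 -= 2·row1 → [0,0,-5,-2]
  row3 -= 4·row1 → [0,0,-15,-1]
  row3 -= 3·row2 → [0,0,0,5]

L=[[1,0,0,0],[-5,1,0,0],[-3,2,1,0],[-1,4,3,1]] U=[[-2,-4,1,4],[0,-3,-3,2],[0,0,-5,-2],[0,0,0,5]]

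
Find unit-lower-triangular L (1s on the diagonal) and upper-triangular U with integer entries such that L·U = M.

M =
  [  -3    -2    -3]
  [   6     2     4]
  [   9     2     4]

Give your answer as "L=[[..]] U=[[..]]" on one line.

L=[[1,0,0],[-2,1,0],[-3,2,1]] U=[[-3,-2,-3],[0,-2,-2],[0,0,-1]]

  R1 -= -2·R0 → [0,-2,-2]
  R2 -= -3·R0 → [0,-4,-5]
  R2 -= 2·R1 → [0,0,-1]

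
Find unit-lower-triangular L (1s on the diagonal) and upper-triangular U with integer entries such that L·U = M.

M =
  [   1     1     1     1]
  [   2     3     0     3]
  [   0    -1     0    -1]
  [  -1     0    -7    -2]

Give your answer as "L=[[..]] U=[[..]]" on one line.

  r1 -= 2·r0 → [0,1,-2,1]
  r2 -= 0·r0 → [0,-1,0,-1]
  r3 -= -1·r0 → [0,1,-6,-1]
  r2 -= -1·r1 → [0,0,-2,0]
  r3 -= 1·r1 → [0,0,-4,-2]
  r3 -= 2·r2 → [0,0,0,-2]

L=[[1,0,0,0],[2,1,0,0],[0,-1,1,0],[-1,1,2,1]] U=[[1,1,1,1],[0,1,-2,1],[0,0,-2,0],[0,0,0,-2]]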